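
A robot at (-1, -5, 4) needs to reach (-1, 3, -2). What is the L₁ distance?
14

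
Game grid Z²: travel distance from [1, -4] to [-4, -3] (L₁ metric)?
6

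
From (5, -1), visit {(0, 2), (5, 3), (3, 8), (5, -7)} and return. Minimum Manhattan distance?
40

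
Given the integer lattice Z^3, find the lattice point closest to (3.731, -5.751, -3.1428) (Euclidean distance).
(4, -6, -3)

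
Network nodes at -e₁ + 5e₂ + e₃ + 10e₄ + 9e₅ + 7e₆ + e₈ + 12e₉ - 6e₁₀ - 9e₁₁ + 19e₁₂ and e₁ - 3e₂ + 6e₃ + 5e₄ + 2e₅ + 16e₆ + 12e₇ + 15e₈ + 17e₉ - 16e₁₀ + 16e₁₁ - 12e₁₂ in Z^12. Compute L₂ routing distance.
47.9479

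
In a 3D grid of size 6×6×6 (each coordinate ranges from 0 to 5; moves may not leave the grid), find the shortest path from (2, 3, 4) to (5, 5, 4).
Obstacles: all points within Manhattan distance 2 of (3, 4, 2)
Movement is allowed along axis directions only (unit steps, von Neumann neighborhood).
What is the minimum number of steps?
5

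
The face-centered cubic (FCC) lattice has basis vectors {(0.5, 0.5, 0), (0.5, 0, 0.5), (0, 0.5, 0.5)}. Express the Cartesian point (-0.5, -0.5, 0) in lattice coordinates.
-b₁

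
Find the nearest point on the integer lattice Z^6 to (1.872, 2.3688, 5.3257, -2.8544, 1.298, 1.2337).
(2, 2, 5, -3, 1, 1)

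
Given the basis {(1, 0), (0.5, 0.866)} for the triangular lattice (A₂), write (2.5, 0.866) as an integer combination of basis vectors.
2b₁ + b₂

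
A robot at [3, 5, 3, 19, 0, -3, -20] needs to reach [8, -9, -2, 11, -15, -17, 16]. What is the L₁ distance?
97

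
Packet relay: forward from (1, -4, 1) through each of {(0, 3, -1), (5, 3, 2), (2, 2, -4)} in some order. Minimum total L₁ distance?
26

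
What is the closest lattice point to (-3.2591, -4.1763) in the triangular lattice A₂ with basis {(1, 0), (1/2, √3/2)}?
(-3.5, -4.33)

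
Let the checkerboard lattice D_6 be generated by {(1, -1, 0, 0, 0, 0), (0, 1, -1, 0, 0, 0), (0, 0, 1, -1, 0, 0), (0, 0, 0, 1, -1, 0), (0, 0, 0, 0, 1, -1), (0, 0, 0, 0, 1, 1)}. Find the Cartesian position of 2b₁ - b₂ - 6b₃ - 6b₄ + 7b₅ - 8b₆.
(2, -3, -5, 0, 5, -15)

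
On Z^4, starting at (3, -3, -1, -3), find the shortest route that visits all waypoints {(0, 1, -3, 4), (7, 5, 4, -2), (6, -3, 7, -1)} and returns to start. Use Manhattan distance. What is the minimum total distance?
66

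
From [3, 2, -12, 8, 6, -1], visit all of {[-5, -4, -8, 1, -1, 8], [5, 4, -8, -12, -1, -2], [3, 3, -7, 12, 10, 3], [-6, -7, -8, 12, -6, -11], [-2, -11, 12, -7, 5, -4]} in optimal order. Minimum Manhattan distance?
203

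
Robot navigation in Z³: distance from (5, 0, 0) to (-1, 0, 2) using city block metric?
8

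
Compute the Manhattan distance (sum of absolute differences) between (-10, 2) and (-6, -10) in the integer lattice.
16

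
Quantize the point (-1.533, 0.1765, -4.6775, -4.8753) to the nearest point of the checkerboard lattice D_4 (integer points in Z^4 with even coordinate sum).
(-2, 0, -5, -5)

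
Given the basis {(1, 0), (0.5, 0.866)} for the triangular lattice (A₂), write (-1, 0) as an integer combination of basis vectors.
-b₁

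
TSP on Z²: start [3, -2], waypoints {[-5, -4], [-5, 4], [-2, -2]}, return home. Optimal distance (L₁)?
32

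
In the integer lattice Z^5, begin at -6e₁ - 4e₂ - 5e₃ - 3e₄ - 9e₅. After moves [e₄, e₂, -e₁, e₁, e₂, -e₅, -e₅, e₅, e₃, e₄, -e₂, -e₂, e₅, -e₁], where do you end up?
(-7, -4, -4, -1, -9)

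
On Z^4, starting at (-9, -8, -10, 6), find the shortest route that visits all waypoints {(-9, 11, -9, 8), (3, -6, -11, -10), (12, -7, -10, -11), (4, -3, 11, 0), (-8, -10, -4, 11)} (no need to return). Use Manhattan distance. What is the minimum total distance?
145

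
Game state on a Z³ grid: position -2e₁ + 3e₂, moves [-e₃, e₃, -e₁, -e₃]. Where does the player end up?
(-3, 3, -1)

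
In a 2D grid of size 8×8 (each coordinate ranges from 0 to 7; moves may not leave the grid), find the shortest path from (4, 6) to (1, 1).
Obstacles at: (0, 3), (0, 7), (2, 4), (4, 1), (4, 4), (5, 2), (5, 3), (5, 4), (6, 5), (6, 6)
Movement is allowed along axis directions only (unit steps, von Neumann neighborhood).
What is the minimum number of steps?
8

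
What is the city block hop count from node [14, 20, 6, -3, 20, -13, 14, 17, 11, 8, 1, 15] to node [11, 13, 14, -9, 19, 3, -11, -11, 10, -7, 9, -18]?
151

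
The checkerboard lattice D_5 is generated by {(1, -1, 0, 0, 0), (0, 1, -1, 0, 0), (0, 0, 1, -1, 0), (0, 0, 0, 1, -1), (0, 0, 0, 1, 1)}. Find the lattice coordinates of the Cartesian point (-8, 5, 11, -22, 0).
-8b₁ - 3b₂ + 8b₃ - 7b₄ - 7b₅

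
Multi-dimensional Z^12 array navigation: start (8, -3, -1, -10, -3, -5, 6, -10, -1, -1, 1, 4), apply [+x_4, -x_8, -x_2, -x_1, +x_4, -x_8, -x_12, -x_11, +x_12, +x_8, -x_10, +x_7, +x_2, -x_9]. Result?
(7, -3, -1, -8, -3, -5, 7, -11, -2, -2, 0, 4)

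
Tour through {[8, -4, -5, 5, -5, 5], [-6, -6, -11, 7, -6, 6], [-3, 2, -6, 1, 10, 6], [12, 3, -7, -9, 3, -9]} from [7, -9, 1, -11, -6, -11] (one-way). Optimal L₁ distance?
151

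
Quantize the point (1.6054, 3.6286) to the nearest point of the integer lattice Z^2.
(2, 4)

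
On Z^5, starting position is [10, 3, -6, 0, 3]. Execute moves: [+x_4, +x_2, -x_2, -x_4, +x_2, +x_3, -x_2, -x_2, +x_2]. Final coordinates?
(10, 3, -5, 0, 3)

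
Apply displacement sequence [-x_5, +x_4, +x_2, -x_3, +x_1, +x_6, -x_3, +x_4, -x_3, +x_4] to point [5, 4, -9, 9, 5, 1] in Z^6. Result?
(6, 5, -12, 12, 4, 2)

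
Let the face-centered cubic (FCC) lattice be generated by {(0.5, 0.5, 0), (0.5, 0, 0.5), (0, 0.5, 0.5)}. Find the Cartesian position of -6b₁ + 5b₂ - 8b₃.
(-0.5, -7, -1.5)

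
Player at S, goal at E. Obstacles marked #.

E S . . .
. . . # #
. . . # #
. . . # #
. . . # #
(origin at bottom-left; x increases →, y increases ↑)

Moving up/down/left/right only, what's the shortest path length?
1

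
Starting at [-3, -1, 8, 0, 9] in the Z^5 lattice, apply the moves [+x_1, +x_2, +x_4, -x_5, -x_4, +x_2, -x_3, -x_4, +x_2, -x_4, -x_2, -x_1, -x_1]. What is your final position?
(-4, 1, 7, -2, 8)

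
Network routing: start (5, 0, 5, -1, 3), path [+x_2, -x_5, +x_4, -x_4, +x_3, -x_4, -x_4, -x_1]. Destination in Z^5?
(4, 1, 6, -3, 2)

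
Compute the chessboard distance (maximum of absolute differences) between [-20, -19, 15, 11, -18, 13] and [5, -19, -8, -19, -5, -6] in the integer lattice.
30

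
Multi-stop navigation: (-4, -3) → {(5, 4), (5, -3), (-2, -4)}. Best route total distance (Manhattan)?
18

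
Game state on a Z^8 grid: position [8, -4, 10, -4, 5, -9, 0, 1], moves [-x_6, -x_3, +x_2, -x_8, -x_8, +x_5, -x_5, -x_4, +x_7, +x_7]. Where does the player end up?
(8, -3, 9, -5, 5, -10, 2, -1)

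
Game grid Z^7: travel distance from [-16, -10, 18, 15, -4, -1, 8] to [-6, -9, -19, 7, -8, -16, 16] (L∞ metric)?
37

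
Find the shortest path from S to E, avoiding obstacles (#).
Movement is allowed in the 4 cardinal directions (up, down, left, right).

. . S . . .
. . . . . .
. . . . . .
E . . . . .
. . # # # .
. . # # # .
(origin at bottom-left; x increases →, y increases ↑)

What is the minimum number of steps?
5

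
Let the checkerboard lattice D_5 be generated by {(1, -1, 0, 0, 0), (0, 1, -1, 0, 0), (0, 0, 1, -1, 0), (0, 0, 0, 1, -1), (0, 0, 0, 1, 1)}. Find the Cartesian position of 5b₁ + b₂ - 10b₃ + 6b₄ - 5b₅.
(5, -4, -11, 11, -11)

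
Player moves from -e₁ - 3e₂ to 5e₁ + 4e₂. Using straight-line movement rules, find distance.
9.21954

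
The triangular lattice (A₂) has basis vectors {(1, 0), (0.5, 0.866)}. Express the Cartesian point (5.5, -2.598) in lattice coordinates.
7b₁ - 3b₂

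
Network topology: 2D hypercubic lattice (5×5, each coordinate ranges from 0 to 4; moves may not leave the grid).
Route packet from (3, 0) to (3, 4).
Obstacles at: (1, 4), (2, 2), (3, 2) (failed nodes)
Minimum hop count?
6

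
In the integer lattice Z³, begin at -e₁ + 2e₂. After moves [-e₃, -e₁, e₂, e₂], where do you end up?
(-2, 4, -1)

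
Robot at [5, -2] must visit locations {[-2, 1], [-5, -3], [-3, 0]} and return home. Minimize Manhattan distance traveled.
28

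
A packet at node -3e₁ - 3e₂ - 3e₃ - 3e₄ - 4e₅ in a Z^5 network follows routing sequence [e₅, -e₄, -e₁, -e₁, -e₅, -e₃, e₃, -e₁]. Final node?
(-6, -3, -3, -4, -4)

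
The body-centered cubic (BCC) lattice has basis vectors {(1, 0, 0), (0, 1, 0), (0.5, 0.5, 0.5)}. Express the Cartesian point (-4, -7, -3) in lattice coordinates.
-b₁ - 4b₂ - 6b₃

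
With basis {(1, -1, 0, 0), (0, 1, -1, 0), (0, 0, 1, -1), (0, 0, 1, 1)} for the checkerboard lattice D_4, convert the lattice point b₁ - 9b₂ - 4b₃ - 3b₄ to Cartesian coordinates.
(1, -10, 2, 1)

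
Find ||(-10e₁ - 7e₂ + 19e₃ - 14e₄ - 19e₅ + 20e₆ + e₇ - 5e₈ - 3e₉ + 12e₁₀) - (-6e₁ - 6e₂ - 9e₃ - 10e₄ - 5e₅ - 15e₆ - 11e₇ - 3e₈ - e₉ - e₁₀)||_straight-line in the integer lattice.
50.5866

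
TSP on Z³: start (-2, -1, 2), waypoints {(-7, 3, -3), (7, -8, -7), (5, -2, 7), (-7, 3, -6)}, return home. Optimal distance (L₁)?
78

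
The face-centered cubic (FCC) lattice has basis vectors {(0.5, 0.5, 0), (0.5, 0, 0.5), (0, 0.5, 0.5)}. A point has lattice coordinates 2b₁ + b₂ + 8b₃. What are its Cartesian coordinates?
(1.5, 5, 4.5)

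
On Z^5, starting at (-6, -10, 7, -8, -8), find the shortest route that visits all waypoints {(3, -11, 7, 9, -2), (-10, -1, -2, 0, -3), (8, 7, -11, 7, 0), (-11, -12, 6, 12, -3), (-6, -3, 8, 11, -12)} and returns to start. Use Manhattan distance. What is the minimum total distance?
202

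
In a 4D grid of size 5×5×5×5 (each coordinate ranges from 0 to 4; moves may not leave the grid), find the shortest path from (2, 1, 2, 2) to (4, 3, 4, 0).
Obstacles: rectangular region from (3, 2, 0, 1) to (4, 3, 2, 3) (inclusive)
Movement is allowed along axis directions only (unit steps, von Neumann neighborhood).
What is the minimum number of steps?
8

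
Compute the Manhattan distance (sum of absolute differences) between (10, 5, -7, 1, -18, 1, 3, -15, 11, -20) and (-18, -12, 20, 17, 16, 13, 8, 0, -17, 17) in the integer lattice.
219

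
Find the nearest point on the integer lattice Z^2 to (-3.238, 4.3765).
(-3, 4)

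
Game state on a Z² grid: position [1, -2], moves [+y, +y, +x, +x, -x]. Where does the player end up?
(2, 0)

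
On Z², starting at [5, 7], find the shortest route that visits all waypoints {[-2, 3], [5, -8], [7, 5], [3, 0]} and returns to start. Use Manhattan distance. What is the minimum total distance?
48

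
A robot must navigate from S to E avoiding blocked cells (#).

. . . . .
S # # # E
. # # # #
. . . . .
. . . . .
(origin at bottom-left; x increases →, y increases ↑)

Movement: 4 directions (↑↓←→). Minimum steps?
6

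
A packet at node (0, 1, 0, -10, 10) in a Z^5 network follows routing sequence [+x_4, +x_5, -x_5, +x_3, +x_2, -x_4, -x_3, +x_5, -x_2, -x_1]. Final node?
(-1, 1, 0, -10, 11)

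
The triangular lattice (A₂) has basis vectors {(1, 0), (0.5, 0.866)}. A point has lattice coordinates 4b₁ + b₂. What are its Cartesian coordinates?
(4.5, 0.866)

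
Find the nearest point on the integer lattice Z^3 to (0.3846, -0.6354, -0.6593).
(0, -1, -1)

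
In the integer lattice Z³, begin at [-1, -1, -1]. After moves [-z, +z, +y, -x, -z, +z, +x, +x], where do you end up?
(0, 0, -1)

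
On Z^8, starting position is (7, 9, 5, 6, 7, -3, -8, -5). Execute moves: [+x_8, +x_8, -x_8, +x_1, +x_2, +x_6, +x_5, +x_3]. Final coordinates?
(8, 10, 6, 6, 8, -2, -8, -4)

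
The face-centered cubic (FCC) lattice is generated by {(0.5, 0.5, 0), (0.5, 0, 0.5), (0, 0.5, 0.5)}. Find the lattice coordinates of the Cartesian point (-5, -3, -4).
-4b₁ - 6b₂ - 2b₃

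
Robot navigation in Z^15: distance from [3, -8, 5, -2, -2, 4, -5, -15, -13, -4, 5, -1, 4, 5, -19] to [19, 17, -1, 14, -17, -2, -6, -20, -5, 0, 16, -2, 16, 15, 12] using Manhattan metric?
167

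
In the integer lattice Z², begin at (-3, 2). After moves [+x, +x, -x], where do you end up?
(-2, 2)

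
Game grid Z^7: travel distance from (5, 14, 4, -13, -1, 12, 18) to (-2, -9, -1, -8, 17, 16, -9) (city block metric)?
89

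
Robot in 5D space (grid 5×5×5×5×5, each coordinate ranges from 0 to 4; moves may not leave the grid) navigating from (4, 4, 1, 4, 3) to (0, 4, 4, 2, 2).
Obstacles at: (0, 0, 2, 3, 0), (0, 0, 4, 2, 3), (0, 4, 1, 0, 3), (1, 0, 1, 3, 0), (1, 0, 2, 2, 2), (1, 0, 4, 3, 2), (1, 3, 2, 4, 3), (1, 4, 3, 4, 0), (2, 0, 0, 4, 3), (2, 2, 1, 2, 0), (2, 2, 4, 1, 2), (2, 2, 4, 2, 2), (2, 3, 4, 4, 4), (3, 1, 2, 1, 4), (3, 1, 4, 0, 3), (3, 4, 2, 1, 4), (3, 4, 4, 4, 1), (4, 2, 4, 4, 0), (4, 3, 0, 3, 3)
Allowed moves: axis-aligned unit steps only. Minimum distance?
10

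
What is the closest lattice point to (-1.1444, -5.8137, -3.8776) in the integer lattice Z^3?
(-1, -6, -4)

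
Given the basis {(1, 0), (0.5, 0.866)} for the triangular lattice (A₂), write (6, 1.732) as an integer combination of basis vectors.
5b₁ + 2b₂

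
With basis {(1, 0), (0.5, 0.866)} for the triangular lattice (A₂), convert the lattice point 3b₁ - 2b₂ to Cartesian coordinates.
(2, -1.732)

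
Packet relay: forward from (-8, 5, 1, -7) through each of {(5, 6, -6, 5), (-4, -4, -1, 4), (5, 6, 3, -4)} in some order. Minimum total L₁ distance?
62
(one optimal route: (-8, 5, 1, -7) → (5, 6, 3, -4) → (5, 6, -6, 5) → (-4, -4, -1, 4))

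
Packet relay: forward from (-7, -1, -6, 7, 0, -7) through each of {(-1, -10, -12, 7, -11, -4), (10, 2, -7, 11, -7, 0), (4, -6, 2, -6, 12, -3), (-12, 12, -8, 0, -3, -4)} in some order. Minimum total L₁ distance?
185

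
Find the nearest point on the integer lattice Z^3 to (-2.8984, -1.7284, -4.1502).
(-3, -2, -4)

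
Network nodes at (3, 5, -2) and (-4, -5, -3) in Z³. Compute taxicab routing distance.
18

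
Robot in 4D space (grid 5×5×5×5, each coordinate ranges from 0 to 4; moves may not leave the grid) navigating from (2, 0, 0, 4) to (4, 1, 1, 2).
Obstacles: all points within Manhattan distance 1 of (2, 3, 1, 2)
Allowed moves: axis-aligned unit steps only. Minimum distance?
6
(one shortest path: (2, 0, 0, 4) → (3, 0, 0, 4) → (4, 0, 0, 4) → (4, 1, 0, 4) → (4, 1, 1, 4) → (4, 1, 1, 3) → (4, 1, 1, 2))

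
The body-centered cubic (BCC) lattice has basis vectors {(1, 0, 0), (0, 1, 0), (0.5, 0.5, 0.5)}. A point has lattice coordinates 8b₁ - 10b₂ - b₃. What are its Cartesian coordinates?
(7.5, -10.5, -0.5)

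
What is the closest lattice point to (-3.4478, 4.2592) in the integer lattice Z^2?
(-3, 4)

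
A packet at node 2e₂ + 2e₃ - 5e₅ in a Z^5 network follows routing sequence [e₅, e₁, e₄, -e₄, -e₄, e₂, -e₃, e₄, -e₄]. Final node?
(1, 3, 1, -1, -4)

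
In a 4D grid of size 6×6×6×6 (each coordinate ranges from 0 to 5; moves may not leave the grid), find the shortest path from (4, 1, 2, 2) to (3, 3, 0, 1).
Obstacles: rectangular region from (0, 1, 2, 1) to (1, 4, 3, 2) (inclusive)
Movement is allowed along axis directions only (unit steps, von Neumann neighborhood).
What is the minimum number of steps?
6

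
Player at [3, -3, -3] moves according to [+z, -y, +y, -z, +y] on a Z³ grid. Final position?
(3, -2, -3)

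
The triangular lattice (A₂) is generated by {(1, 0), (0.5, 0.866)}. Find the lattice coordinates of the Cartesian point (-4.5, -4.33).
-2b₁ - 5b₂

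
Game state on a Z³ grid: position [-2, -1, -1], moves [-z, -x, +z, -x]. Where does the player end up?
(-4, -1, -1)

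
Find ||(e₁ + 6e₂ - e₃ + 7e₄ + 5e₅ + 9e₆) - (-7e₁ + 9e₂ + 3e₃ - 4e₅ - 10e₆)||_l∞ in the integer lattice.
19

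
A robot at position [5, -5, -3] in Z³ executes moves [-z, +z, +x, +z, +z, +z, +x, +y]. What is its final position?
(7, -4, 0)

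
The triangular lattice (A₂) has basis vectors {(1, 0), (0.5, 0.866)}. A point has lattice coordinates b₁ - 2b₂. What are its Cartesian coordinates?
(0, -1.732)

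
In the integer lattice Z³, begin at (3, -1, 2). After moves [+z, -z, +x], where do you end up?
(4, -1, 2)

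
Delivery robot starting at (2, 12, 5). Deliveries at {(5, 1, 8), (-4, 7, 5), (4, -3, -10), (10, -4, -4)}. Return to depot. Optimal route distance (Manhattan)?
96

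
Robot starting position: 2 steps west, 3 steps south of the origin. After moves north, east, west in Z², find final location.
(-2, -2)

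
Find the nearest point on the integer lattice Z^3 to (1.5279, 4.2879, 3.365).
(2, 4, 3)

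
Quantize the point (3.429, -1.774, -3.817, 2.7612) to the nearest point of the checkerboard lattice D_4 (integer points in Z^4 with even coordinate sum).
(3, -2, -4, 3)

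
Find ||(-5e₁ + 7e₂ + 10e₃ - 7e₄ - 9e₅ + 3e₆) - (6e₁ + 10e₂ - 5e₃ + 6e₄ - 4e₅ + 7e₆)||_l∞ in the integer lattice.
15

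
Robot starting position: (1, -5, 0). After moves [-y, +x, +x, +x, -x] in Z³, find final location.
(3, -6, 0)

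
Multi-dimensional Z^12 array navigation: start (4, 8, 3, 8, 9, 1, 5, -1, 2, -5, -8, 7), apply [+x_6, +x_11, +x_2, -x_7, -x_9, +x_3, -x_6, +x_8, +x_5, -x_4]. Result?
(4, 9, 4, 7, 10, 1, 4, 0, 1, -5, -7, 7)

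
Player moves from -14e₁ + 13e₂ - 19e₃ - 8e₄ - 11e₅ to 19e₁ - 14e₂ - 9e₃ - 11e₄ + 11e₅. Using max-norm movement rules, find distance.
33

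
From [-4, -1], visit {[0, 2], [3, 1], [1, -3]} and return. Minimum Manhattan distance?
24
(one optimal route: (-4, -1) → (0, 2) → (3, 1) → (1, -3) → (-4, -1))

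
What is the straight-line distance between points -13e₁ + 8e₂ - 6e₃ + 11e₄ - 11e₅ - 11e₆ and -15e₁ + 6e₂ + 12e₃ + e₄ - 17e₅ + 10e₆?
30.1496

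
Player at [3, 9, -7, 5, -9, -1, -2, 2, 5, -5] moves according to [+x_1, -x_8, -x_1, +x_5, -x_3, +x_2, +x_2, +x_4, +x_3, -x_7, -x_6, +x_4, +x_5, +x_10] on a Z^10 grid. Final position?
(3, 11, -7, 7, -7, -2, -3, 1, 5, -4)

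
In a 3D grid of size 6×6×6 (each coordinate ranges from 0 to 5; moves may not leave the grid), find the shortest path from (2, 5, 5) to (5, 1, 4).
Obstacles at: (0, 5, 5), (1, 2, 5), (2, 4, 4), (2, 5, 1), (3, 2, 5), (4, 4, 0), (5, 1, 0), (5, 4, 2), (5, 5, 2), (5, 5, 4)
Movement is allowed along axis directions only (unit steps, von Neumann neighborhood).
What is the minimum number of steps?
8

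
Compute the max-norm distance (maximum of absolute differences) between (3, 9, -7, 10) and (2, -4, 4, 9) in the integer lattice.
13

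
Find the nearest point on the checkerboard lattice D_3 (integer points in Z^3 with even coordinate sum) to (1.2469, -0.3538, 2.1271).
(1, -1, 2)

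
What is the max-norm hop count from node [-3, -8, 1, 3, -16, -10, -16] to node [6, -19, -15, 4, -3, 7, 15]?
31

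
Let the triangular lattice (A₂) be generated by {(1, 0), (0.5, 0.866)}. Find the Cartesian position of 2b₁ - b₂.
(1.5, -0.866)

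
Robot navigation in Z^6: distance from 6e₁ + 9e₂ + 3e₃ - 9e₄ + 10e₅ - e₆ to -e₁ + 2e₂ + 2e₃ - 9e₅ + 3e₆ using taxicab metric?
47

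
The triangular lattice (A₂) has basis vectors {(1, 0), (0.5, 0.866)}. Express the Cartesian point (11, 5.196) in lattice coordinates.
8b₁ + 6b₂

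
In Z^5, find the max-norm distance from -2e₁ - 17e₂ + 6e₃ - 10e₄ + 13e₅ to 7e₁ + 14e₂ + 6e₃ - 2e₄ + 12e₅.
31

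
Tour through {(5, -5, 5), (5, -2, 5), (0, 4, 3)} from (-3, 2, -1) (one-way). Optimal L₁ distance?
25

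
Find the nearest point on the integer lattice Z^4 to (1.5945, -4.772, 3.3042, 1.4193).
(2, -5, 3, 1)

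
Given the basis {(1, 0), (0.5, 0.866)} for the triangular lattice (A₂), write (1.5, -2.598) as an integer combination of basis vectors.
3b₁ - 3b₂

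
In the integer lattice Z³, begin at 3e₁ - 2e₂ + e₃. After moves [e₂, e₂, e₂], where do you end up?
(3, 1, 1)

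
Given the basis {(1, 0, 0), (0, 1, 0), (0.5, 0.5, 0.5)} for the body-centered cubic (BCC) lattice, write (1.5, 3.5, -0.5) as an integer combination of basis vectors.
2b₁ + 4b₂ - b₃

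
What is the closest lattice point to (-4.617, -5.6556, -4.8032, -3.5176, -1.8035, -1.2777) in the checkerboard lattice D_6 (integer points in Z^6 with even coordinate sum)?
(-5, -6, -5, -3, -2, -1)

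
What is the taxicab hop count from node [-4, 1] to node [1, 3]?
7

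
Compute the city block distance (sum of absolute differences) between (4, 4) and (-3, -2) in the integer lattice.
13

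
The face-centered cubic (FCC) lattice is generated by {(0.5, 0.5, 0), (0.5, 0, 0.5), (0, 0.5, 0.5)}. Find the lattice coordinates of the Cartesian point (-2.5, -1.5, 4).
-8b₁ + 3b₂ + 5b₃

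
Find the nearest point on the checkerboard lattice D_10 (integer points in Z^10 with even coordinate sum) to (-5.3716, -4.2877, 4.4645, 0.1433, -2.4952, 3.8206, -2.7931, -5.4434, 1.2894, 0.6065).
(-5, -4, 4, 0, -3, 4, -3, -5, 1, 1)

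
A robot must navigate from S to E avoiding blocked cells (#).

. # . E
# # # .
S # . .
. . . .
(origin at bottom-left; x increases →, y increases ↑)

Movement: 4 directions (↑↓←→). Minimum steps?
7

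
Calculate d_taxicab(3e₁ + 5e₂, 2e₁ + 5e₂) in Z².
1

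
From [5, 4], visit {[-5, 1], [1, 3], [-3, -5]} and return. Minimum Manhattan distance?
38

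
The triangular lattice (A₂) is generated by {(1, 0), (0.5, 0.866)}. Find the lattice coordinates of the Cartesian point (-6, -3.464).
-4b₁ - 4b₂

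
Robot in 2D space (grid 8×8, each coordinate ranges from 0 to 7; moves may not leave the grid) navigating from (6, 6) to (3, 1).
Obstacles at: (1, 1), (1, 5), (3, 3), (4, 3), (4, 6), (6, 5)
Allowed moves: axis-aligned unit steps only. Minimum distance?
8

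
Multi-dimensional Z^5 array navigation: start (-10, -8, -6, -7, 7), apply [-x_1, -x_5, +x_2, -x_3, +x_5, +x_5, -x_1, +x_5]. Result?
(-12, -7, -7, -7, 9)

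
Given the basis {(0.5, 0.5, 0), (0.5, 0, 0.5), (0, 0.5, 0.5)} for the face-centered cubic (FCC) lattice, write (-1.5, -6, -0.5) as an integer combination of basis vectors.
-7b₁ + 4b₂ - 5b₃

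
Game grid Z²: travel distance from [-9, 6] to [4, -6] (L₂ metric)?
17.6918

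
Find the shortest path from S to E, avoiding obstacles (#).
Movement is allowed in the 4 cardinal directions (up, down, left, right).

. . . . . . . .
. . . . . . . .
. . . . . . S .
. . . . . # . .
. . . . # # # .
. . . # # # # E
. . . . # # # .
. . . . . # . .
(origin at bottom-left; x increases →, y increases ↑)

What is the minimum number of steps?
4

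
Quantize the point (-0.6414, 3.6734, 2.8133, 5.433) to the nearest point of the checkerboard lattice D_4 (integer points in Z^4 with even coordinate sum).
(-1, 4, 3, 6)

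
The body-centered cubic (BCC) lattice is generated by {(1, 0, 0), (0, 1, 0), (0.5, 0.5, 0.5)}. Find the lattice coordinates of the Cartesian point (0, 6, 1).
-b₁ + 5b₂ + 2b₃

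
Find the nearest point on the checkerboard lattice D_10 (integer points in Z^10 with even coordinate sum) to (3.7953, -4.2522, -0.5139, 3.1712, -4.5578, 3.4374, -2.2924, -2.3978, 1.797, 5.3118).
(4, -4, 0, 3, -5, 3, -2, -2, 2, 5)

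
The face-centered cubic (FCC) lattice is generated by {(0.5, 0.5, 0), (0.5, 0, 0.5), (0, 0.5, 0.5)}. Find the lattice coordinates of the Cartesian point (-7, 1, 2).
-8b₁ - 6b₂ + 10b₃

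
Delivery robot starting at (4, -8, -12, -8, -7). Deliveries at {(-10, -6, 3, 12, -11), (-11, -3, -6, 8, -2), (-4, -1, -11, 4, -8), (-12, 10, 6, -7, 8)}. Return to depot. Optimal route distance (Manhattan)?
206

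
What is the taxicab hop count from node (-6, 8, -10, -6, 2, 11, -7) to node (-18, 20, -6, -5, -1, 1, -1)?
48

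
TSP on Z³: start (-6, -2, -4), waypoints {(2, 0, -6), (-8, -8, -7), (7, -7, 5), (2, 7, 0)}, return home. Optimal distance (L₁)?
88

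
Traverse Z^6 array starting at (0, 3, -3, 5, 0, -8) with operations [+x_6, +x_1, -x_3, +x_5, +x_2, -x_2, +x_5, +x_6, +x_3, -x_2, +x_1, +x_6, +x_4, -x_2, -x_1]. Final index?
(1, 1, -3, 6, 2, -5)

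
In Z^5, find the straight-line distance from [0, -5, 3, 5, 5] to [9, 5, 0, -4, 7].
16.5831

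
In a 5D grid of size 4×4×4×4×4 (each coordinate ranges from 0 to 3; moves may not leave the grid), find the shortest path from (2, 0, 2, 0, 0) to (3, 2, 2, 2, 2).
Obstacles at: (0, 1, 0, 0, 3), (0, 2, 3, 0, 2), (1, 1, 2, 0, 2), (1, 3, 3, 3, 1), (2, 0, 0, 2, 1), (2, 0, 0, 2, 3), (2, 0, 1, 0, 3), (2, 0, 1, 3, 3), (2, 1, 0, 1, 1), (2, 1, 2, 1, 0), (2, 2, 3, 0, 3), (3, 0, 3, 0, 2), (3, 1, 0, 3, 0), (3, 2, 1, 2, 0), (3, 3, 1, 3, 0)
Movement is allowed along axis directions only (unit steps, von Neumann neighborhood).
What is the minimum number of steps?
7
(one shortest path: (2, 0, 2, 0, 0) → (3, 0, 2, 0, 0) → (3, 1, 2, 0, 0) → (3, 2, 2, 0, 0) → (3, 2, 2, 1, 0) → (3, 2, 2, 2, 0) → (3, 2, 2, 2, 1) → (3, 2, 2, 2, 2))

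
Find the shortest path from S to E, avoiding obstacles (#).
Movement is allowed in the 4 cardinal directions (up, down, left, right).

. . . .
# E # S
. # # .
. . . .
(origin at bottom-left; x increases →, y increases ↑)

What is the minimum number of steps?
4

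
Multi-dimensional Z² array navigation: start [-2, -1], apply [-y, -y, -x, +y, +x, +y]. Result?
(-2, -1)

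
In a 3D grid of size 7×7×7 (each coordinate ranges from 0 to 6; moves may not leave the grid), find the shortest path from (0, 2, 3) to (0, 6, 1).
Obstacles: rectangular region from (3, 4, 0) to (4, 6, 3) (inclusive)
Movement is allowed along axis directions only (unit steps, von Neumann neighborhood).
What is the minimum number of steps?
6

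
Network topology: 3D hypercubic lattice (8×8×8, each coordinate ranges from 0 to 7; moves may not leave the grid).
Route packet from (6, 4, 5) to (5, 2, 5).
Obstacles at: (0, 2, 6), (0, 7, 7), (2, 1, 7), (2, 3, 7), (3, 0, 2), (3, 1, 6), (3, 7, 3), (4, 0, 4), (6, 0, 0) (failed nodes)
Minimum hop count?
3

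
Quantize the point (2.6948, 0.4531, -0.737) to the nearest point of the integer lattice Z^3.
(3, 0, -1)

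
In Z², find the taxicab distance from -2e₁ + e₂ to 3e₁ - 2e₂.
8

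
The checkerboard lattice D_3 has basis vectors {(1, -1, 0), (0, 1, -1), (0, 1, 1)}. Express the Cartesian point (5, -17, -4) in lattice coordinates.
5b₁ - 4b₂ - 8b₃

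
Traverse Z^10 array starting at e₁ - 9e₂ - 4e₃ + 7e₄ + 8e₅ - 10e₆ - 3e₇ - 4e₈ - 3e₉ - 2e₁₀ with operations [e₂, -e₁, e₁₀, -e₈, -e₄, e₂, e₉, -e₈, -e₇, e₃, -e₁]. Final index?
(-1, -7, -3, 6, 8, -10, -4, -6, -2, -1)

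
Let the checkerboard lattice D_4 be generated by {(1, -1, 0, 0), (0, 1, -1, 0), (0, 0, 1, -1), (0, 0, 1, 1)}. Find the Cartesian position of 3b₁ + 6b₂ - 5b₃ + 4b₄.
(3, 3, -7, 9)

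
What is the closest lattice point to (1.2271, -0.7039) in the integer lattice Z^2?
(1, -1)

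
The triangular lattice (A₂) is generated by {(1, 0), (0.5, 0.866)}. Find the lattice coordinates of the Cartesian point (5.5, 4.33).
3b₁ + 5b₂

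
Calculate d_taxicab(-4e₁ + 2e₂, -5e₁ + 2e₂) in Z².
1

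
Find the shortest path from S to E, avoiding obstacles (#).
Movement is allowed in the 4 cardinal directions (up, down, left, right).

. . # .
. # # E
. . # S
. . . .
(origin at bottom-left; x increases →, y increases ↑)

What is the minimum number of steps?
1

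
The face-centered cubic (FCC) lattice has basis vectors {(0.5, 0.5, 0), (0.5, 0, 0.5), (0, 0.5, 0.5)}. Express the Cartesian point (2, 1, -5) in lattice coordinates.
8b₁ - 4b₂ - 6b₃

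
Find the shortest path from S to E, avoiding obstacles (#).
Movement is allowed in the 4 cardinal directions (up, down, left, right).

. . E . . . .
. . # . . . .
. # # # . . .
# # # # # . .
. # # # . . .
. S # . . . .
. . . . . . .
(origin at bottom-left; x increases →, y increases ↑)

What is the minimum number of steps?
14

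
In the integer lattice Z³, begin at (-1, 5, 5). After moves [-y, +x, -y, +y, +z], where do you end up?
(0, 4, 6)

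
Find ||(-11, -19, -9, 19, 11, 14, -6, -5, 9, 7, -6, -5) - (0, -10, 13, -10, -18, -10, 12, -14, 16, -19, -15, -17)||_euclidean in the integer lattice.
65.5668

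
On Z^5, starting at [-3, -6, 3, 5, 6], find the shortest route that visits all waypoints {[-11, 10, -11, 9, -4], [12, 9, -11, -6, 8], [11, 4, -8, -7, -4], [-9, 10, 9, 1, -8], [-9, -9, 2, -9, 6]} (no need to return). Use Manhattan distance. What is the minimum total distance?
177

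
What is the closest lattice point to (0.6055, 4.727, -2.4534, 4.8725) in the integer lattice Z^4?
(1, 5, -2, 5)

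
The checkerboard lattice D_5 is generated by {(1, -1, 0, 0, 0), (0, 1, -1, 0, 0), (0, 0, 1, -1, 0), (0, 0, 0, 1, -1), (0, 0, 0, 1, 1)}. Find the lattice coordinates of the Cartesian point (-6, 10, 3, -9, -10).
-6b₁ + 4b₂ + 7b₃ + 4b₄ - 6b₅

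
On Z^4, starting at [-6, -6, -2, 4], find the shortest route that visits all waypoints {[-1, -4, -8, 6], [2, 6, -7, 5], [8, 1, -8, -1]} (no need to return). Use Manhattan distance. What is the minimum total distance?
48
(one optimal route: (-6, -6, -2, 4) → (-1, -4, -8, 6) → (2, 6, -7, 5) → (8, 1, -8, -1))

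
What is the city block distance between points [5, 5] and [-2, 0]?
12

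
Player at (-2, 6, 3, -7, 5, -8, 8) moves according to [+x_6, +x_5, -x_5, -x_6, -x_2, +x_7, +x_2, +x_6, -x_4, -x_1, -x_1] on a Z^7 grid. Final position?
(-4, 6, 3, -8, 5, -7, 9)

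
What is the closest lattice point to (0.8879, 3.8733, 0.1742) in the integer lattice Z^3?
(1, 4, 0)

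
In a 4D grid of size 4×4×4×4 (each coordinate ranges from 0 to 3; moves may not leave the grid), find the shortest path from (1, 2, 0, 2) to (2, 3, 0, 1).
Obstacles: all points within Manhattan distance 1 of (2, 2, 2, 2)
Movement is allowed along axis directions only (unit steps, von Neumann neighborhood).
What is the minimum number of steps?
3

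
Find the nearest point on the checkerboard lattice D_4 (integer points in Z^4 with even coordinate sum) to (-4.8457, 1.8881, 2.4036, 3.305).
(-5, 2, 2, 3)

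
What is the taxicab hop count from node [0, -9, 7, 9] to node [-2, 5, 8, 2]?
24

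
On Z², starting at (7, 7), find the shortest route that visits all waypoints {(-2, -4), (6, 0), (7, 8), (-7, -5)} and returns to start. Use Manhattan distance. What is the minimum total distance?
54
(one optimal route: (7, 7) → (-2, -4) → (-7, -5) → (6, 0) → (7, 8) → (7, 7))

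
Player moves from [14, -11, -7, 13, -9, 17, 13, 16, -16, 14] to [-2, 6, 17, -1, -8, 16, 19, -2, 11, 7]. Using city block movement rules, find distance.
131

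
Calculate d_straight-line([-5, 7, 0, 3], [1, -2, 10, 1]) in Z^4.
14.8661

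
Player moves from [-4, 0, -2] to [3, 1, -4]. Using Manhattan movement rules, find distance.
10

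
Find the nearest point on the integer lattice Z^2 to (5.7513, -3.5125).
(6, -4)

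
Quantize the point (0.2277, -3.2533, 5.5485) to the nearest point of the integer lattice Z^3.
(0, -3, 6)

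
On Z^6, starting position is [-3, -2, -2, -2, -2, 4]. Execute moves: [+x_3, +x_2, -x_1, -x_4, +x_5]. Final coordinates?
(-4, -1, -1, -3, -1, 4)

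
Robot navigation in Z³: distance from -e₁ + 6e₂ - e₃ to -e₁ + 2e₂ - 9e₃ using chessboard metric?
8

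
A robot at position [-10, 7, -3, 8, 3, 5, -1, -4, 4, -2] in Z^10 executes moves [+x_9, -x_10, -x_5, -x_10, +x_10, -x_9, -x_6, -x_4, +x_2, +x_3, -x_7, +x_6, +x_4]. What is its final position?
(-10, 8, -2, 8, 2, 5, -2, -4, 4, -3)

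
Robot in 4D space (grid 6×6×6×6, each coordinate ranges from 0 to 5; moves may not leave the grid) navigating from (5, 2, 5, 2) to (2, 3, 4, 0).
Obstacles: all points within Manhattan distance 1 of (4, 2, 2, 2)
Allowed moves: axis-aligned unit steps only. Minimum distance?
7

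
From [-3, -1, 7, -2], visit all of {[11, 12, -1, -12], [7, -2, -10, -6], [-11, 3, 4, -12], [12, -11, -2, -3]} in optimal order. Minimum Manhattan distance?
119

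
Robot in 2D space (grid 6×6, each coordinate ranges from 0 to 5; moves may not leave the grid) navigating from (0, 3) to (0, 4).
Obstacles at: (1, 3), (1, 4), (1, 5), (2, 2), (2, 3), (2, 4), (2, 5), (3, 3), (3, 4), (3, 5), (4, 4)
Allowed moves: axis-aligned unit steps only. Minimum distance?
1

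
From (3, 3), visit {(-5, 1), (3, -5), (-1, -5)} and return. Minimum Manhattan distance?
32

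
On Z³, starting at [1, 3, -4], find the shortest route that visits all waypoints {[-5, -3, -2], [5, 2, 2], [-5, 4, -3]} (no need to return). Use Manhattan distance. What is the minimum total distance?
35
(one optimal route: (1, 3, -4) → (-5, 4, -3) → (-5, -3, -2) → (5, 2, 2))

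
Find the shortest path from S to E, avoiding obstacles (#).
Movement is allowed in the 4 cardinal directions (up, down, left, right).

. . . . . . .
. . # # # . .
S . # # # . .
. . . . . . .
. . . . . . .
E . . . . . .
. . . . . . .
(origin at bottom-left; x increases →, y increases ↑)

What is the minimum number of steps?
3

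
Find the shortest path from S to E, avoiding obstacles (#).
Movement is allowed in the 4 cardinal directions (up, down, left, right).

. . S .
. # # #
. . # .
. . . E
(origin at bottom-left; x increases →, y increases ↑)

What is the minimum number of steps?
8
(one shortest path: (2, 3) → (1, 3) → (0, 3) → (0, 2) → (0, 1) → (1, 1) → (1, 0) → (2, 0) → (3, 0))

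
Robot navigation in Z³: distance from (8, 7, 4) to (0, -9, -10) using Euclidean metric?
22.7156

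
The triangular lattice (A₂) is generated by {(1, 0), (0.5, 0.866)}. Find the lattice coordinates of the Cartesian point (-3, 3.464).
-5b₁ + 4b₂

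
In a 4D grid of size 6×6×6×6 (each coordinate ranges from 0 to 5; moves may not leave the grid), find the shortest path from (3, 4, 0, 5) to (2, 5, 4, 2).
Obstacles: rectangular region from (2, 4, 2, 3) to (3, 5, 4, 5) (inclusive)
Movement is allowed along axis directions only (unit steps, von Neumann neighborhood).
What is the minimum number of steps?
9
(one shortest path: (3, 4, 0, 5) → (2, 4, 0, 5) → (2, 5, 0, 5) → (2, 5, 1, 5) → (2, 5, 1, 4) → (2, 5, 1, 3) → (2, 5, 1, 2) → (2, 5, 2, 2) → (2, 5, 3, 2) → (2, 5, 4, 2))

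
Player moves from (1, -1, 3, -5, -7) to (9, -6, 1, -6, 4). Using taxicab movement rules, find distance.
27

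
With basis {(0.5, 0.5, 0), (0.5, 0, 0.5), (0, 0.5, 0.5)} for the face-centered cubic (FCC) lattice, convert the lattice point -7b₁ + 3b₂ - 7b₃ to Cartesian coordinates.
(-2, -7, -2)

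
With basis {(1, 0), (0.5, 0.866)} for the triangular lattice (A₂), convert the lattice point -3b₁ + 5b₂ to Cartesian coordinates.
(-0.5, 4.33)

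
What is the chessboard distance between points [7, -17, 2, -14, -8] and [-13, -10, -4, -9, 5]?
20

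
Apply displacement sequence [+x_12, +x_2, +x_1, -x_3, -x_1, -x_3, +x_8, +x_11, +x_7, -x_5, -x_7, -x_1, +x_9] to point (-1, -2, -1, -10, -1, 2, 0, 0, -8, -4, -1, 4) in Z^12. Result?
(-2, -1, -3, -10, -2, 2, 0, 1, -7, -4, 0, 5)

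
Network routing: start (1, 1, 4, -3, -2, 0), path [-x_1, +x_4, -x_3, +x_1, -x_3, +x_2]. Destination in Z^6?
(1, 2, 2, -2, -2, 0)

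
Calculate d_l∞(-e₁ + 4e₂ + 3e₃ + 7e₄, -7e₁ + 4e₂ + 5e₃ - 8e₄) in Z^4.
15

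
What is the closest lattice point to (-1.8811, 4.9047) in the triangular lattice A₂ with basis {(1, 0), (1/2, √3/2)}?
(-2, 5.196)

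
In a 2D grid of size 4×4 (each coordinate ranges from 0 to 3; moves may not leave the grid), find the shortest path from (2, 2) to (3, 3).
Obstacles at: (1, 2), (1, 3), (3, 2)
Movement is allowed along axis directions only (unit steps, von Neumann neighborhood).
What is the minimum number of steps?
2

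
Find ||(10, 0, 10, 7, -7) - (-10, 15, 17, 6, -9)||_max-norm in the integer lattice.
20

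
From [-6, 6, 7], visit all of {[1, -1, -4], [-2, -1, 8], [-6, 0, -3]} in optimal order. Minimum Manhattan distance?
36
(one optimal route: (-6, 6, 7) → (-2, -1, 8) → (1, -1, -4) → (-6, 0, -3))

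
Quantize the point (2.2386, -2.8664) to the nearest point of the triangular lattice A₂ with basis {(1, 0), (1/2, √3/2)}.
(2.5, -2.598)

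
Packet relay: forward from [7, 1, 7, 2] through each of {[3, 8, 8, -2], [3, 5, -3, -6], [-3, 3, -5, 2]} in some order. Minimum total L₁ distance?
52
(one optimal route: (7, 1, 7, 2) → (3, 8, 8, -2) → (3, 5, -3, -6) → (-3, 3, -5, 2))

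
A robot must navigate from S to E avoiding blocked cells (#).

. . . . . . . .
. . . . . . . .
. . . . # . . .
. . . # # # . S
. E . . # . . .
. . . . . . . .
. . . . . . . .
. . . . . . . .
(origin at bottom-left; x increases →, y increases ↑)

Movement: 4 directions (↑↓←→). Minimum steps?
9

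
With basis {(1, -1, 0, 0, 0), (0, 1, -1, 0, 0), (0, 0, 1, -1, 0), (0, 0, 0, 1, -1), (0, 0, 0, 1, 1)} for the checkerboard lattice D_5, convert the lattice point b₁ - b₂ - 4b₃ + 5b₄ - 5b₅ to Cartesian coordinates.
(1, -2, -3, 4, -10)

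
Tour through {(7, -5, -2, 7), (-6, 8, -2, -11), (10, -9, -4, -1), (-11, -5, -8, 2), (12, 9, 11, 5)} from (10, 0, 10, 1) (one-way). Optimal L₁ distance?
136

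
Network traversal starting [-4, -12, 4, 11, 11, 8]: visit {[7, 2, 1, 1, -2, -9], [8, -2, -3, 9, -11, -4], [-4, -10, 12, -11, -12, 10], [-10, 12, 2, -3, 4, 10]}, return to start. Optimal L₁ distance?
270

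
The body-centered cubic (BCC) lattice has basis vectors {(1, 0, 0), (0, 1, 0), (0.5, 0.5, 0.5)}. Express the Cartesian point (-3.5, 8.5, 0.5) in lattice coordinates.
-4b₁ + 8b₂ + b₃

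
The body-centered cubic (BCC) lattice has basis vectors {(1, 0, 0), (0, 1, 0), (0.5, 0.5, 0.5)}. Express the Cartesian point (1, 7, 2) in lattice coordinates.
-b₁ + 5b₂ + 4b₃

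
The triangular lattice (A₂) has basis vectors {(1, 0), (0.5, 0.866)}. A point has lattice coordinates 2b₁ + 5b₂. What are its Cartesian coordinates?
(4.5, 4.33)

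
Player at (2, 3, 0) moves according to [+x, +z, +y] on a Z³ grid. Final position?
(3, 4, 1)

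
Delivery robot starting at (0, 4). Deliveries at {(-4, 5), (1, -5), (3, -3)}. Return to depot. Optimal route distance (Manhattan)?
34
(one optimal route: (0, 4) → (-4, 5) → (1, -5) → (3, -3) → (0, 4))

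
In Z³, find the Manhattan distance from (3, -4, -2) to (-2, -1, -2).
8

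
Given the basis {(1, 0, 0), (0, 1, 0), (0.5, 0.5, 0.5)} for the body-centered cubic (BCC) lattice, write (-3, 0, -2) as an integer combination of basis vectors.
-b₁ + 2b₂ - 4b₃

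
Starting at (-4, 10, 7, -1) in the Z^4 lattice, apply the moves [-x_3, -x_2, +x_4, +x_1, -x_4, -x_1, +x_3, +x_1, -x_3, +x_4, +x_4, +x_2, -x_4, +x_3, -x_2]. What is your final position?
(-3, 9, 7, 0)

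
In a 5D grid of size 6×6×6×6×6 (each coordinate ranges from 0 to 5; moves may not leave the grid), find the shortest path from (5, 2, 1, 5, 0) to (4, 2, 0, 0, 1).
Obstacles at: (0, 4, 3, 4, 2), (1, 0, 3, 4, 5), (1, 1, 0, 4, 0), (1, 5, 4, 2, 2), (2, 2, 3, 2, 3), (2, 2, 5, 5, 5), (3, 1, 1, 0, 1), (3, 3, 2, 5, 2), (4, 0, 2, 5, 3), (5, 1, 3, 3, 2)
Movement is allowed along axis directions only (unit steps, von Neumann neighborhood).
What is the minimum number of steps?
8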